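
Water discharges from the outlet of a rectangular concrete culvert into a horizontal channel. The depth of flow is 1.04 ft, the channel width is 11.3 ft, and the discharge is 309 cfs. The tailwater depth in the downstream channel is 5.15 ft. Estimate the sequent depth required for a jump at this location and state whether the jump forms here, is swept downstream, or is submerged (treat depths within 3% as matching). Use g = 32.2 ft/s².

q = Q/b = 309/11.3 = 27.3 ft²/s; V₁ = q/y₁ = 26.3 ft/s. Fr₁ = V₁/√(g·y₁) = 4.54.
Sequent-depth ratio: y₂/y₁ = ½[√(1 + 8Fr₁²) − 1] = ½[√166.2 − 1] = 5.95.
y₂ = 5.95 × 1.04 = 6.18 ft.
Tailwater y_tw = 5.15 ft: y_tw < y₂, so the jump is swept downstream.

y₂ = 6.18 ft; the jump is swept downstream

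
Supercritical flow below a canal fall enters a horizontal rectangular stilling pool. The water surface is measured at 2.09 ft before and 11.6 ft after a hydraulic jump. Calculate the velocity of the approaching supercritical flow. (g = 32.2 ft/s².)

For a rectangular channel the momentum equation gives q² = ½·g·y₁·y₂·(y₁ + y₂) = ½×32.2×2.09×11.6×13.7 = 5344.
q = √5344 = 73.1 ft²/s.
V₁ = q/y₁ = 73.1/2.09 = 35.0 ft/s.

V₁ = 35.0 ft/s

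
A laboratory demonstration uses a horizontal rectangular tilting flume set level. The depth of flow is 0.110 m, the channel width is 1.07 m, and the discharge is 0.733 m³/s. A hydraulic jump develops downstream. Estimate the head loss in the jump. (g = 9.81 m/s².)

q = Q/b = 0.733/1.07 = 0.685 m²/s; V₁ = q/y₁ = 6.23 m/s. Fr₁ = V₁/√(g·y₁) = 6.00.
From the momentum equation for a rectangular channel, y₂/y₁ = ½[√(1 + 8Fr₁²) − 1] = ½[√288.5 − 1] = 7.99.
y₂ = 7.99 × 0.110 = 0.879 m.
V₂ = q/y₂ = 0.685/0.879 = 0.779 m/s. E₁ = y₁ + V₁²/2g = 2.09 m; E₂ = y₂ + V₂²/2g = 0.910 m. ΔE = E₁ − E₂ = 1.18 m.

ΔE = 1.18 m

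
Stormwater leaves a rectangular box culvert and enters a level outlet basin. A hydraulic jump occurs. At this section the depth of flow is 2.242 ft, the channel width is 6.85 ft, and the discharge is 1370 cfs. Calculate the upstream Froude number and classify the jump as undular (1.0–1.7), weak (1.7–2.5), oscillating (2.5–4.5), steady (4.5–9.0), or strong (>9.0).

q = Q/b = 1370/6.85 = 200.0 ft²/s; V₁ = q/y₁ = 89.21 ft/s. Fr₁ = V₁/√(g·y₁) = 10.50.
Fr₁ = 10.50 lies in the strong range.

Fr₁ = 10.50; strong jump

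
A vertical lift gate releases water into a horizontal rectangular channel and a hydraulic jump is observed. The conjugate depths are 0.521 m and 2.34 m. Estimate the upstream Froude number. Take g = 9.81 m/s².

Fr₁ = 3.51

For a rectangular channel the momentum equation gives q² = ½·g·y₁·y₂·(y₁ + y₂) = ½×9.81×0.521×2.34×2.86 = 17.1.
q = √17.1 = 4.14 m²/s.
V₁ = q/y₁ = 7.94 m/s; Fr₁ = V₁/√(g·y₁) = 3.51.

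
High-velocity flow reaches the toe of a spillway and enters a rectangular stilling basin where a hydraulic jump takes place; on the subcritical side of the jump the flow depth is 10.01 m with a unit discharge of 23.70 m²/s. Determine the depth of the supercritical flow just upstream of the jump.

V₂ = q/y₂ = 23.70/10.01 = 2.368 m/s; Fr₂ = V₂/√(g·y₂) = 0.2389.
Since the conjugate-depth ratio holds either way, y₁/y₂ = ½[√(1 + 8Fr₂²) − 1] = ½[√1.4567 − 1] = 0.1035.
y₁ = 0.1035 × 10.01 = 1.036 m.

y₁ = 1.036 m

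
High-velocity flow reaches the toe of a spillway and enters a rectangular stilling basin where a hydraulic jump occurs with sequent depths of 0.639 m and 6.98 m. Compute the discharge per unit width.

q = 12.9 m²/s

For a rectangular channel the momentum equation gives q² = ½·g·y₁·y₂·(y₁ + y₂) = ½×9.81×0.639×6.98×7.62 = 167.
q = √167 = 12.9 m²/s.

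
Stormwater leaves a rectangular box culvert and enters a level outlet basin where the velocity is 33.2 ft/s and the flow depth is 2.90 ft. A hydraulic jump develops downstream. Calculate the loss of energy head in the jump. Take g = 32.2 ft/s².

ΔE = 6.41 ft

Fr₁ = V₁/√(g·y₁) = 33.2/√(32.2×2.90) = 3.44.
Conjugate-depth relation: y₂/y₁ = ½[√(1 + 8Fr₁²) − 1] = ½[√95.43 − 1] = 4.38.
y₂ = 4.38 × 2.90 = 12.7 ft.
Head loss: ΔE = (y₂ − y₁)³/(4y₁y₂) = (12.7 − 2.90)³/(4×2.90×12.7) = 945/147 = 6.41 ft.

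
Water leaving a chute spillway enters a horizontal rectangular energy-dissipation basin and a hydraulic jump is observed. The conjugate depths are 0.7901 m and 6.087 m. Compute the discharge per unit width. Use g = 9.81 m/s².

q = 12.74 m²/s

For a rectangular channel the momentum equation gives q² = ½·g·y₁·y₂·(y₁ + y₂) = ½×9.81×0.7901×6.087×6.877 = 162.2.
q = √162.2 = 12.74 m²/s.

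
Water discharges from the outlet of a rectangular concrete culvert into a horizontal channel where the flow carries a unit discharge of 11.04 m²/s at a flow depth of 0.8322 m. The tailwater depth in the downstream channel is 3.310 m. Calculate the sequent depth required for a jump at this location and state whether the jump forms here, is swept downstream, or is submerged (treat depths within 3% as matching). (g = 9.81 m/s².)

V₁ = q/y₁ = 11.04/0.8322 = 13.27 m/s. Fr₁ = V₁/√(g·y₁) = 13.27/√(9.81×0.8322) = 4.643.
By Bélanger, y₂/y₁ = ½[√(1 + 8Fr₁²) − 1] = ½[√173.46 − 1] = 6.085.
y₂ = 6.085 × 0.8322 = 5.064 m.
Tailwater y_tw = 3.310 m: y_tw < y₂, so the jump is swept downstream.

y₂ = 5.064 m; the jump is swept downstream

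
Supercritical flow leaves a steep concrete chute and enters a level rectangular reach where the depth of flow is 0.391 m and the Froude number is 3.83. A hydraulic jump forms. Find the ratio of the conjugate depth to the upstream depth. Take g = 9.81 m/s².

y₂/y₁ = 4.94

Fr₁ = 3.83 (given).
Sequent-depth ratio: y₂/y₁ = ½[√(1 + 8Fr₁²) − 1] = ½[√118.4 − 1] = 4.94.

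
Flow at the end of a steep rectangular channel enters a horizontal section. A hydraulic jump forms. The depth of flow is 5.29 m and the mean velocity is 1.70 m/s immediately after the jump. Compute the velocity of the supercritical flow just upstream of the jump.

Fr₂ = V₂/√(g·y₂) = 1.70/√(9.81×5.29) = 0.236.
Applying the sequent-depth relation in reverse, y₁/y₂ = ½[√(1 + 8Fr₂²) − 1] = ½[√1.446 − 1] = 0.101.
y₁ = 0.101 × 5.29 = 0.535 m.
V₁ = q/y₁ = 8.99/0.535 = 16.8 m/s.

V₁ = 16.8 m/s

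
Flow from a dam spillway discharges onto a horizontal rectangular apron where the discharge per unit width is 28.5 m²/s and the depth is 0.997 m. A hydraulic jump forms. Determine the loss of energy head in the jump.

V₁ = q/y₁ = 28.5/0.997 = 28.6 m/s. Fr₁ = V₁/√(g·y₁) = 28.6/√(9.81×0.997) = 9.14.
Bélanger equation: y₂/y₁ = ½[√(1 + 8Fr₁²) − 1] = ½[√669.4 − 1] = 12.4.
y₂ = 12.4 × 0.997 = 12.4 m.
V₂ = q/y₂ = 28.5/12.4 = 2.30 m/s. E₁ = y₁ + V₁²/2g = 42.6 m; E₂ = y₂ + V₂²/2g = 12.7 m. ΔE = E₁ − E₂ = 30.0 m.

ΔE = 30.0 m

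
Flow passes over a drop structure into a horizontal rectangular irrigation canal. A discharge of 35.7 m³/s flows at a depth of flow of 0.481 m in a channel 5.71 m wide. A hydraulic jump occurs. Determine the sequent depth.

q = Q/b = 35.7/5.71 = 6.25 m²/s; V₁ = q/y₁ = 13.0 m/s. Fr₁ = V₁/√(g·y₁) = 5.98.
From the momentum equation for a rectangular channel, y₂/y₁ = ½[√(1 + 8Fr₁²) − 1] = ½[√287.5 − 1] = 7.98.
y₂ = 7.98 × 0.481 = 3.84 m.

y₂ = 3.84 m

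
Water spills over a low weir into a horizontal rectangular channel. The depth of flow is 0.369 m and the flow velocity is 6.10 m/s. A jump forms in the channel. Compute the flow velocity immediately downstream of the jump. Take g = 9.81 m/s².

Fr₁ = V₁/√(g·y₁) = 6.10/√(9.81×0.369) = 3.21.
Conjugate-depth relation: y₂/y₁ = ½[√(1 + 8Fr₁²) − 1] = ½[√83.23 − 1] = 4.06.
y₂ = 4.06 × 0.369 = 1.50 m.
q = V₁·y₁ = 6.10 × 0.369 = 2.25 m²/s.
V₂ = q/y₂ = 2.25/1.50 = 1.50 m/s.

V₂ = 1.50 m/s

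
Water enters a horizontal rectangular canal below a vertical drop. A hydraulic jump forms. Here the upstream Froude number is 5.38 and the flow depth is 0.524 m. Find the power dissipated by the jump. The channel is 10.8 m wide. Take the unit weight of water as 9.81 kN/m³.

Fr₁ = 5.38 (given).
From the momentum equation for a rectangular channel, y₂/y₁ = ½[√(1 + 8Fr₁²) − 1] = ½[√232.6 − 1] = 7.12.
y₂ = 7.12 × 0.524 = 3.73 m.
V₁ = Fr₁·√(g·y₁) = 5.38×√(9.81×0.524) = 12.2 m/s; q = V₁·y₁ = 6.39 m²/s. V₂ = q/y₂ = 6.39/3.73 = 1.71 m/s. E₁ = y₁ + V₁²/2g = 8.11 m; E₂ = y₂ + V₂²/2g = 3.88 m. ΔE = E₁ − E₂ = 4.22 m.
Q = q·b = 6.39 × 10.8 = 69.0 m³/s. P = γ·Q·ΔE = 9.81 × 69.0 × 4.22 = 2861 kW.

P = 2861 kW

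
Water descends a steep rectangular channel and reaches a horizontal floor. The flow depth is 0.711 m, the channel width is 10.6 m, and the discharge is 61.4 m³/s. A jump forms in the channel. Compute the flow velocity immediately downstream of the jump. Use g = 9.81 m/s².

q = Q/b = 61.4/10.6 = 5.79 m²/s; V₁ = q/y₁ = 8.15 m/s. Fr₁ = V₁/√(g·y₁) = 3.08.
Sequent-depth ratio: y₂/y₁ = ½[√(1 + 8Fr₁²) − 1] = ½[√77.13 − 1] = 3.89.
y₂ = 3.89 × 0.711 = 2.77 m.
V₂ = q/y₂ = 5.79/2.77 = 2.09 m/s.

V₂ = 2.09 m/s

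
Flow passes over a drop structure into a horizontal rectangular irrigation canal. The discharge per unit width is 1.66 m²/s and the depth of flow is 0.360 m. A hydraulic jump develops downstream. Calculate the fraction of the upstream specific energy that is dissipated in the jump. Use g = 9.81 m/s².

ΔE/E₁ = 0.167 (16.7%)

V₁ = q/y₁ = 1.66/0.360 = 4.61 m/s. Fr₁ = V₁/√(g·y₁) = 4.61/√(9.81×0.360) = 2.45.
Sequent-depth ratio: y₂/y₁ = ½[√(1 + 8Fr₁²) − 1] = ½[√49.16 − 1] = 3.01.
y₂ = 3.01 × 0.360 = 1.08 m.
E₁ = y₁ + V₁²/2g = 1.44 m. ΔE = (y₂ − y₁)³/(4y₁y₂) = 0.242 m. ΔE/E₁ = 0.242/1.44 = 0.167.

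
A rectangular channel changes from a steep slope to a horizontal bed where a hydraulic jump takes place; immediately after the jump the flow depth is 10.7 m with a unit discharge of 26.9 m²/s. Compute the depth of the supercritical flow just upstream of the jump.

V₂ = q/y₂ = 26.9/10.7 = 2.51 m/s; Fr₂ = V₂/√(g·y₂) = 0.245.
From the momentum equation (using Fr₂), y₁/y₂ = ½[√(1 + 8Fr₂²) − 1] = ½[√1.482 − 1] = 0.109.
y₁ = 0.109 × 10.7 = 1.16 m.

y₁ = 1.16 m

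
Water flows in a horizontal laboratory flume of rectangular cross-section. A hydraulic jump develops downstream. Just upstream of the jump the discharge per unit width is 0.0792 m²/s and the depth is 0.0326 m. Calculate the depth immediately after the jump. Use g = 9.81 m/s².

V₁ = q/y₁ = 0.0792/0.0326 = 2.43 m/s. Fr₁ = V₁/√(g·y₁) = 2.43/√(9.81×0.0326) = 4.30.
By Bélanger, y₂/y₁ = ½[√(1 + 8Fr₁²) − 1] = ½[√148.6 − 1] = 5.60.
y₂ = 5.60 × 0.0326 = 0.182 m.

y₂ = 0.182 m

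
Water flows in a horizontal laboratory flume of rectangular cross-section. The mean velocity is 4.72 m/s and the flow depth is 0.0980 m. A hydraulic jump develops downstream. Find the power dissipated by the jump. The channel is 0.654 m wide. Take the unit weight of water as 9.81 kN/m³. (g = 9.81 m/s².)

Fr₁ = V₁/√(g·y₁) = 4.72/√(9.81×0.0980) = 4.81.
From the momentum equation for a rectangular channel, y₂/y₁ = ½[√(1 + 8Fr₁²) − 1] = ½[√186.4 − 1] = 6.33.
y₂ = 6.33 × 0.0980 = 0.620 m.
q = V₁·y₁ = 4.72 × 0.0980 = 0.463 m²/s. V₂ = q/y₂ = 0.463/0.620 = 0.746 m/s. E₁ = y₁ + V₁²/2g = 1.23 m; E₂ = y₂ + V₂²/2g = 0.648 m. ΔE = E₁ − E₂ = 0.585 m.
Q = q·b = 0.463 × 0.654 = 0.303 m³/s. P = γ·Q·ΔE = 9.81 × 0.303 × 0.585 = 1.74 kW.

P = 1.74 kW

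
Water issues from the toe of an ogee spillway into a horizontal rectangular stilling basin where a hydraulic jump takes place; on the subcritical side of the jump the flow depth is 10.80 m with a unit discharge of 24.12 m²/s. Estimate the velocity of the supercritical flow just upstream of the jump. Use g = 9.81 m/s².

V₂ = q/y₂ = 24.12/10.80 = 2.233 m/s; Fr₂ = V₂/√(g·y₂) = 0.2170.
Since the conjugate-depth ratio holds either way, y₁/y₂ = ½[√(1 + 8Fr₂²) − 1] = ½[√1.3766 − 1] = 0.08665.
y₁ = 0.08665 × 10.80 = 0.9358 m.
V₁ = q/y₁ = 24.12/0.9358 = 25.77 m/s.

V₁ = 25.77 m/s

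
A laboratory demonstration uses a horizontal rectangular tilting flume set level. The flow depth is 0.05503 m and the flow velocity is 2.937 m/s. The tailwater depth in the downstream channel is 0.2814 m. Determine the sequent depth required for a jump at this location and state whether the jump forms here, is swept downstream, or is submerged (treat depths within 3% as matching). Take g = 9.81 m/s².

y₂ = 0.2848 m; the jump forms here

Fr₁ = V₁/√(g·y₁) = 2.937/√(9.81×0.05503) = 3.997.
Bélanger equation: y₂/y₁ = ½[√(1 + 8Fr₁²) − 1] = ½[√128.83 − 1] = 5.175.
y₂ = 5.175 × 0.05503 = 0.2848 m.
Tailwater y_tw = 0.2814 m: y_tw ≈ y₂, so the jump forms here.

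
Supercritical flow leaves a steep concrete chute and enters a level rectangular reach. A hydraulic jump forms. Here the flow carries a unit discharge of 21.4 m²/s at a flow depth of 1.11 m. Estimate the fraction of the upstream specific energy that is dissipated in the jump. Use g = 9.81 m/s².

V₁ = q/y₁ = 21.4/1.11 = 19.3 m/s. Fr₁ = V₁/√(g·y₁) = 19.3/√(9.81×1.11) = 5.84.
Sequent-depth ratio: y₂/y₁ = ½[√(1 + 8Fr₁²) − 1] = ½[√274.1 − 1] = 7.78.
y₂ = 7.78 × 1.11 = 8.63 m.
E₁ = y₁ + V₁²/2g = 20.1 m. ΔE = (y₂ − y₁)³/(4y₁y₂) = 11.1 m. ΔE/E₁ = 11.1/20.1 = 0.554.

ΔE/E₁ = 0.554 (55.4%)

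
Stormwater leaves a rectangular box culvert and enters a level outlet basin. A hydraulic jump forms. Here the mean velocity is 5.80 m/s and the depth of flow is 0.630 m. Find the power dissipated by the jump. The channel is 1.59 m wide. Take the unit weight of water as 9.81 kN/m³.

Fr₁ = V₁/√(g·y₁) = 5.80/√(9.81×0.630) = 2.33.
By Bélanger, y₂/y₁ = ½[√(1 + 8Fr₁²) − 1] = ½[√44.54 − 1] = 2.84.
y₂ = 2.84 × 0.630 = 1.79 m.
Head loss: ΔE = (y₂ − y₁)³/(4y₁y₂) = (1.79 − 0.630)³/(4×0.630×1.79) = 1.55/4.50 = 0.344 m.
q = V₁·y₁ = 5.80 × 0.630 = 3.65 m²/s. Q = q·b = 3.65 × 1.59 = 5.81 m³/s. P = γ·Q·ΔE = 9.81 × 5.81 × 0.344 = 19.6 kW.

P = 19.6 kW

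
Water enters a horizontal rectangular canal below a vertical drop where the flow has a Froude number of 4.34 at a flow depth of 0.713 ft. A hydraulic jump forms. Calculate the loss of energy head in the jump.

Fr₁ = 4.34 (given).
From the momentum equation for a rectangular channel, y₂/y₁ = ½[√(1 + 8Fr₁²) − 1] = ½[√151.7 − 1] = 5.66.
y₂ = 5.66 × 0.713 = 4.03 ft.
V₁ = Fr₁·√(g·y₁) = 4.34×√(32.2×0.713) = 20.8 ft/s; q = V₁·y₁ = 14.8 ft²/s. V₂ = q/y₂ = 14.8/4.03 = 3.68 ft/s. E₁ = y₁ + V₁²/2g = 7.43 ft; E₂ = y₂ + V₂²/2g = 4.24 ft. ΔE = E₁ − E₂ = 3.18 ft.

ΔE = 3.18 ft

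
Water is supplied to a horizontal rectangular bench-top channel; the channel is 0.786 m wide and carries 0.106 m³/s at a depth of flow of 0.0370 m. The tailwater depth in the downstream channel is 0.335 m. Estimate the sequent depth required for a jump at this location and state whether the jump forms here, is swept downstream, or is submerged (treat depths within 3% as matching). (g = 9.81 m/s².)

q = Q/b = 0.106/0.786 = 0.135 m²/s; V₁ = q/y₁ = 3.64 m/s. Fr₁ = V₁/√(g·y₁) = 6.05.
From the momentum equation for a rectangular channel, y₂/y₁ = ½[√(1 + 8Fr₁²) − 1] = ½[√293.8 − 1] = 8.07.
y₂ = 8.07 × 0.0370 = 0.299 m.
Tailwater y_tw = 0.335 m: y_tw > y₂, so the jump is submerged.

y₂ = 0.299 m; the jump is submerged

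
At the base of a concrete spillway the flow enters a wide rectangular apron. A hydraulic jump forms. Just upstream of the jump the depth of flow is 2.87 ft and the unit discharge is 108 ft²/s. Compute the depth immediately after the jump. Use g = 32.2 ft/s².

y₂ = 14.5 ft

V₁ = q/y₁ = 108/2.87 = 37.6 ft/s. Fr₁ = V₁/√(g·y₁) = 37.6/√(32.2×2.87) = 3.91.
From the momentum equation for a rectangular channel, y₂/y₁ = ½[√(1 + 8Fr₁²) − 1] = ½[√123.6 − 1] = 5.06.
y₂ = 5.06 × 2.87 = 14.5 ft.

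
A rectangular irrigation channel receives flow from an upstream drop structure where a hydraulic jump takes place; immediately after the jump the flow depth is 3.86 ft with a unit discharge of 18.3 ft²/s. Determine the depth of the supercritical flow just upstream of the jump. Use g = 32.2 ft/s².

y₁ = 1.09 ft

V₂ = q/y₂ = 18.3/3.86 = 4.74 ft/s; Fr₂ = V₂/√(g·y₂) = 0.425.
From the momentum equation (using Fr₂), y₁/y₂ = ½[√(1 + 8Fr₂²) − 1] = ½[√2.447 − 1] = 0.282.
y₁ = 0.282 × 3.86 = 1.09 ft.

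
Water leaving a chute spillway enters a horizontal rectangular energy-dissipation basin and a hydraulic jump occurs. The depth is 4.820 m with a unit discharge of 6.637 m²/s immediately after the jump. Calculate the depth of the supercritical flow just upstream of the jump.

V₂ = q/y₂ = 6.637/4.820 = 1.377 m/s; Fr₂ = V₂/√(g·y₂) = 0.2002.
Applying the sequent-depth relation in reverse, y₁/y₂ = ½[√(1 + 8Fr₂²) − 1] = ½[√1.3208 − 1] = 0.07463.
y₁ = 0.07463 × 4.820 = 0.3597 m.

y₁ = 0.3597 m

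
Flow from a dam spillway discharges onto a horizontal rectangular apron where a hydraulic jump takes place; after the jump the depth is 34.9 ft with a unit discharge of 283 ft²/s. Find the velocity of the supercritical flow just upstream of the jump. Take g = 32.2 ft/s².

V₁ = 76.6 ft/s

V₂ = q/y₂ = 283/34.9 = 8.11 ft/s; Fr₂ = V₂/√(g·y₂) = 0.242.
Applying the sequent-depth relation in reverse, y₁/y₂ = ½[√(1 + 8Fr₂²) − 1] = ½[√1.468 − 1] = 0.106.
y₁ = 0.106 × 34.9 = 3.69 ft.
V₁ = q/y₁ = 283/3.69 = 76.6 ft/s.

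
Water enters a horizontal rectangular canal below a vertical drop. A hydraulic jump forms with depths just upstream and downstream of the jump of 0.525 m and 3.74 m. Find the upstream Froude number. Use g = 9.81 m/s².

Fr₁ = 5.38

For a rectangular channel the momentum equation gives q² = ½·g·y₁·y₂·(y₁ + y₂) = ½×9.81×0.525×3.74×4.27 = 41.1.
q = √41.1 = 6.41 m²/s.
V₁ = q/y₁ = 12.2 m/s; Fr₁ = V₁/√(g·y₁) = 5.38.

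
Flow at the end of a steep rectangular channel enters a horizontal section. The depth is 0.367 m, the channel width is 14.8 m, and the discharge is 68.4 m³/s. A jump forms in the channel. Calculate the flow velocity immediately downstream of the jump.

q = Q/b = 68.4/14.8 = 4.62 m²/s; V₁ = q/y₁ = 12.6 m/s. Fr₁ = V₁/√(g·y₁) = 6.64.
From the momentum equation for a rectangular channel, y₂/y₁ = ½[√(1 + 8Fr₁²) − 1] = ½[√353.4 − 1] = 8.90.
y₂ = 8.90 × 0.367 = 3.27 m.
V₂ = q/y₂ = 4.62/3.27 = 1.42 m/s.

V₂ = 1.42 m/s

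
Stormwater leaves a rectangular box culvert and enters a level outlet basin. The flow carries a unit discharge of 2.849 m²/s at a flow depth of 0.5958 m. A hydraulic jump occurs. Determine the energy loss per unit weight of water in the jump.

ΔE = 0.1536 m

V₁ = q/y₁ = 2.849/0.5958 = 4.782 m/s. Fr₁ = V₁/√(g·y₁) = 4.782/√(9.81×0.5958) = 1.978.
By Bélanger, y₂/y₁ = ½[√(1 + 8Fr₁²) − 1] = ½[√32.297 − 1] = 2.342.
y₂ = 2.342 × 0.5958 = 1.395 m.
Head loss: ΔE = (y₂ − y₁)³/(4y₁y₂) = (1.395 − 0.5958)³/(4×0.5958×1.395) = 0.5106/3.325 = 0.1536 m.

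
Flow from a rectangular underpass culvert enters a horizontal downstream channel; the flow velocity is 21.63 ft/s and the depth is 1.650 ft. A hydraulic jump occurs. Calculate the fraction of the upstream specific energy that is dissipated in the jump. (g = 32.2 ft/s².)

Fr₁ = V₁/√(g·y₁) = 21.63/√(32.2×1.650) = 2.967.
Bélanger equation: y₂/y₁ = ½[√(1 + 8Fr₁²) − 1] = ½[√71.447 − 1] = 3.726.
y₂ = 3.726 × 1.650 = 6.148 ft.
E₁ = y₁ + V₁²/2g = 8.915 ft. ΔE = (y₂ − y₁)³/(4y₁y₂) = 2.243 ft. ΔE/E₁ = 2.243/8.915 = 0.252.

ΔE/E₁ = 0.252 (25.2%)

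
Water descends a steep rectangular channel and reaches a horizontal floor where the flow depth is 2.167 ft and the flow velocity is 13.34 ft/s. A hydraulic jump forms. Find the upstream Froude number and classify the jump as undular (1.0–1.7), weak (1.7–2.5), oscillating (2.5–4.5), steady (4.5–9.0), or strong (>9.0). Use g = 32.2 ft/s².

Fr₁ = 1.597; undular jump

Fr₁ = V₁/√(g·y₁) = 13.34/√(32.2×2.167) = 1.597.
Fr₁ = 1.597 lies in the undular range.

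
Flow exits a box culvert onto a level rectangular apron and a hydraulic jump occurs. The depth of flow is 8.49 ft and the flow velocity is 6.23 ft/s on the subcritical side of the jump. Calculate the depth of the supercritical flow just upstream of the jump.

y₁ = 1.96 ft

Fr₂ = V₂/√(g·y₂) = 6.23/√(32.2×8.49) = 0.377.
Since the conjugate-depth ratio holds either way, y₁/y₂ = ½[√(1 + 8Fr₂²) − 1] = ½[√2.136 − 1] = 0.231.
y₁ = 0.231 × 8.49 = 1.96 ft.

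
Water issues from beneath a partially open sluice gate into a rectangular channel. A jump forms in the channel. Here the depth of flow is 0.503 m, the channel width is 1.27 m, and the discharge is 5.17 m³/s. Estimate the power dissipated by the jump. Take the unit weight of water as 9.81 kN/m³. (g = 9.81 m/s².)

q = Q/b = 5.17/1.27 = 4.07 m²/s; V₁ = q/y₁ = 8.09 m/s. Fr₁ = V₁/√(g·y₁) = 3.64.
Conjugate-depth relation: y₂/y₁ = ½[√(1 + 8Fr₁²) − 1] = ½[√107.2 − 1] = 4.68.
y₂ = 4.68 × 0.503 = 2.35 m.
V₂ = q/y₂ = 4.07/2.35 = 1.73 m/s. E₁ = y₁ + V₁²/2g = 3.84 m; E₂ = y₂ + V₂²/2g = 2.51 m. ΔE = E₁ − E₂ = 1.34 m.
P = γ·Q·ΔE = 9.81 × 5.17 × 1.34 = 67.8 kW.

P = 67.8 kW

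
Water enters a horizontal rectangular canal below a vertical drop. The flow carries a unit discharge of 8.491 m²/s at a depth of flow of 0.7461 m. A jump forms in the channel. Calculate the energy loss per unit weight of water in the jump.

V₁ = q/y₁ = 8.491/0.7461 = 11.38 m/s. Fr₁ = V₁/√(g·y₁) = 11.38/√(9.81×0.7461) = 4.207.
From the momentum equation for a rectangular channel, y₂/y₁ = ½[√(1 + 8Fr₁²) − 1] = ½[√142.56 − 1] = 5.470.
y₂ = 5.470 × 0.7461 = 4.081 m.
V₂ = q/y₂ = 8.491/4.081 = 2.081 m/s. E₁ = y₁ + V₁²/2g = 7.347 m; E₂ = y₂ + V₂²/2g = 4.302 m. ΔE = E₁ − E₂ = 3.046 m.

ΔE = 3.046 m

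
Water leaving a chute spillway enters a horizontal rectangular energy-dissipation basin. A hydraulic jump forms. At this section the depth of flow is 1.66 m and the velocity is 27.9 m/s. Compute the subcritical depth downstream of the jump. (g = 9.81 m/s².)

Fr₁ = V₁/√(g·y₁) = 27.9/√(9.81×1.66) = 6.91.
Sequent-depth ratio: y₂/y₁ = ½[√(1 + 8Fr₁²) − 1] = ½[√383.4 − 1] = 9.29.
y₂ = 9.29 × 1.66 = 15.4 m.

y₂ = 15.4 m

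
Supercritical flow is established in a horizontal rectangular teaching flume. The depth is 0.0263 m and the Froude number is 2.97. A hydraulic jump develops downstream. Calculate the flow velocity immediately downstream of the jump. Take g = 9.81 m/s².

Fr₁ = 2.97 (given).
From the momentum equation for a rectangular channel, y₂/y₁ = ½[√(1 + 8Fr₁²) − 1] = ½[√71.57 − 1] = 3.73.
y₂ = 3.73 × 0.0263 = 0.0981 m.
V₁ = Fr₁·√(g·y₁) = 2.97×√(9.81×0.0263) = 1.51 m/s; q = V₁·y₁ = 0.0397 m²/s.
V₂ = q/y₂ = 0.0397/0.0981 = 0.404 m/s.

V₂ = 0.404 m/s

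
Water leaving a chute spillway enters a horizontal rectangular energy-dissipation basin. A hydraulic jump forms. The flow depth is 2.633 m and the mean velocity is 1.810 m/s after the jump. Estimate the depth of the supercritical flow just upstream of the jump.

y₁ = 0.5521 m

Fr₂ = V₂/√(g·y₂) = 1.810/√(9.81×2.633) = 0.3561.
The Bélanger relation is symmetric: y₁/y₂ = ½[√(1 + 8Fr₂²) − 1] = ½[√2.0147 − 1] = 0.2097.
y₁ = 0.2097 × 2.633 = 0.5521 m.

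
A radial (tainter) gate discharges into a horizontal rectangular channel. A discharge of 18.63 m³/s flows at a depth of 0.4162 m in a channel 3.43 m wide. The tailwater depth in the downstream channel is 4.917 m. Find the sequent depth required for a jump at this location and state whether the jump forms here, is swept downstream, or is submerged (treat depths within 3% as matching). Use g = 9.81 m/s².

y₂ = 3.599 m; the jump is submerged

q = Q/b = 18.63/3.43 = 5.431 m²/s; V₁ = q/y₁ = 13.05 m/s. Fr₁ = V₁/√(g·y₁) = 6.458.
Conjugate-depth relation: y₂/y₁ = ½[√(1 + 8Fr₁²) − 1] = ½[√334.70 − 1] = 8.647.
y₂ = 8.647 × 0.4162 = 3.599 m.
Tailwater y_tw = 4.917 m: y_tw > y₂, so the jump is submerged.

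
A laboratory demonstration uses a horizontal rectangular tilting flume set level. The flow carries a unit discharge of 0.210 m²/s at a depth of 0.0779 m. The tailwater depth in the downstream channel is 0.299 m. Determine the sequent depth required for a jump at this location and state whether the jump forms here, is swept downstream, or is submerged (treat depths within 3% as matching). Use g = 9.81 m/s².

y₂ = 0.303 m; the jump forms here

V₁ = q/y₁ = 0.210/0.0779 = 2.70 m/s. Fr₁ = V₁/√(g·y₁) = 2.70/√(9.81×0.0779) = 3.08.
Conjugate-depth relation: y₂/y₁ = ½[√(1 + 8Fr₁²) − 1] = ½[√77.08 − 1] = 3.89.
y₂ = 3.89 × 0.0779 = 0.303 m.
Tailwater y_tw = 0.299 m: y_tw ≈ y₂, so the jump forms here.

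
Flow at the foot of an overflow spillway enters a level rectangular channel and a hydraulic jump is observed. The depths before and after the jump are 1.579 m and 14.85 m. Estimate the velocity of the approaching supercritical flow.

V₁ = 27.53 m/s

For a rectangular channel the momentum equation gives q² = ½·g·y₁·y₂·(y₁ + y₂) = ½×9.81×1.579×14.85×16.43 = 1890.
q = √1890 = 43.47 m²/s.
V₁ = q/y₁ = 43.47/1.579 = 27.53 m/s.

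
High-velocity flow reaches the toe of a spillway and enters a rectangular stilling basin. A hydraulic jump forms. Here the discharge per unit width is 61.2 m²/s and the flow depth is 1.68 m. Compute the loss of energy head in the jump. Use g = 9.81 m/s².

ΔE = 48.4 m

V₁ = q/y₁ = 61.2/1.68 = 36.4 m/s. Fr₁ = V₁/√(g·y₁) = 36.4/√(9.81×1.68) = 8.97.
From the momentum equation for a rectangular channel, y₂/y₁ = ½[√(1 + 8Fr₁²) − 1] = ½[√645.2 − 1] = 12.2.
y₂ = 12.2 × 1.68 = 20.5 m.
Head loss: ΔE = (y₂ − y₁)³/(4y₁y₂) = (20.5 − 1.68)³/(4×1.68×20.5) = 6662/138 = 48.4 m.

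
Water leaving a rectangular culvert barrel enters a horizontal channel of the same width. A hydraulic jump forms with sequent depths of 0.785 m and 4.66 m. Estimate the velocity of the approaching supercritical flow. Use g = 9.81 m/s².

For a rectangular channel the momentum equation gives q² = ½·g·y₁·y₂·(y₁ + y₂) = ½×9.81×0.785×4.66×5.45 = 97.7.
q = √97.7 = 9.88 m²/s.
V₁ = q/y₁ = 9.88/0.785 = 12.6 m/s.

V₁ = 12.6 m/s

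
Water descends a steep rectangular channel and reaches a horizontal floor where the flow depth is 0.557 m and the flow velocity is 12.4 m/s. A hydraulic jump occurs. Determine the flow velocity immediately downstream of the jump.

V₂ = 1.77 m/s

Fr₁ = V₁/√(g·y₁) = 12.4/√(9.81×0.557) = 5.30.
Sequent-depth ratio: y₂/y₁ = ½[√(1 + 8Fr₁²) − 1] = ½[√226.1 − 1] = 7.02.
y₂ = 7.02 × 0.557 = 3.91 m.
q = V₁·y₁ = 12.4 × 0.557 = 6.91 m²/s.
V₂ = q/y₂ = 6.91/3.91 = 1.77 m/s.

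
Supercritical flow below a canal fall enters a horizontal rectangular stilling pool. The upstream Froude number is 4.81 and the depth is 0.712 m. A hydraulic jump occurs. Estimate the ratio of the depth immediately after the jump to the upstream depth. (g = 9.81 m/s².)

Fr₁ = 4.81 (given).
Conjugate-depth relation: y₂/y₁ = ½[√(1 + 8Fr₁²) − 1] = ½[√186.1 − 1] = 6.32.

y₂/y₁ = 6.32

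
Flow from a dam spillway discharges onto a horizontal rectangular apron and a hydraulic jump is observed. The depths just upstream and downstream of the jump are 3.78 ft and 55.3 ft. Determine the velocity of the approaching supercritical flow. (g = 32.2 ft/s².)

V₁ = 118 ft/s

For a rectangular channel the momentum equation gives q² = ½·g·y₁·y₂·(y₁ + y₂) = ½×32.2×3.78×55.3×59.1 = 198831.
q = √198831 = 446 ft²/s.
V₁ = q/y₁ = 446/3.78 = 118 ft/s.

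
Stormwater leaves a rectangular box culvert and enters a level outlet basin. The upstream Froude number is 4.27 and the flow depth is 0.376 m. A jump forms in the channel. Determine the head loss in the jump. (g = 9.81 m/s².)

ΔE = 1.60 m

Fr₁ = 4.27 (given).
By Bélanger, y₂/y₁ = ½[√(1 + 8Fr₁²) − 1] = ½[√146.9 − 1] = 5.56.
y₂ = 5.56 × 0.376 = 2.09 m.
Head loss: ΔE = (y₂ − y₁)³/(4y₁y₂) = (2.09 − 0.376)³/(4×0.376×2.09) = 5.04/3.14 = 1.60 m.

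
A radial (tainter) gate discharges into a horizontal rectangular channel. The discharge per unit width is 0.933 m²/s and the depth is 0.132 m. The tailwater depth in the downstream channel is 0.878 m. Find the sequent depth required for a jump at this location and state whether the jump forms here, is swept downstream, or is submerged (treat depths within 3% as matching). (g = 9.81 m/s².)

V₁ = q/y₁ = 0.933/0.132 = 7.07 m/s. Fr₁ = V₁/√(g·y₁) = 7.07/√(9.81×0.132) = 6.21.
Bélanger equation: y₂/y₁ = ½[√(1 + 8Fr₁²) − 1] = ½[√309.6 − 1] = 8.30.
y₂ = 8.30 × 0.132 = 1.10 m.
Tailwater y_tw = 0.878 m: y_tw < y₂, so the jump is swept downstream.

y₂ = 1.10 m; the jump is swept downstream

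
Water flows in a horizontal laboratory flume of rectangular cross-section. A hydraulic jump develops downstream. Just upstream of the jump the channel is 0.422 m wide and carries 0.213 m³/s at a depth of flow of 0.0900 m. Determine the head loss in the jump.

ΔE = 0.952 m

q = Q/b = 0.213/0.422 = 0.505 m²/s; V₁ = q/y₁ = 5.61 m/s. Fr₁ = V₁/√(g·y₁) = 5.97.
Conjugate-depth relation: y₂/y₁ = ½[√(1 + 8Fr₁²) − 1] = ½[√286.0 − 1] = 7.96.
y₂ = 7.96 × 0.0900 = 0.716 m.
V₂ = q/y₂ = 0.505/0.716 = 0.705 m/s. E₁ = y₁ + V₁²/2g = 1.69 m; E₂ = y₂ + V₂²/2g = 0.741 m. ΔE = E₁ − E₂ = 0.952 m.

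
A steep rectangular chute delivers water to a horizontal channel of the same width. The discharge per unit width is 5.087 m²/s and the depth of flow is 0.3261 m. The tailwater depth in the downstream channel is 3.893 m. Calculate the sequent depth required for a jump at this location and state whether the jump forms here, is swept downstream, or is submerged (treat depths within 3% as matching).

y₂ = 3.862 m; the jump forms here

V₁ = q/y₁ = 5.087/0.3261 = 15.60 m/s. Fr₁ = V₁/√(g·y₁) = 15.60/√(9.81×0.3261) = 8.722.
Sequent-depth ratio: y₂/y₁ = ½[√(1 + 8Fr₁²) − 1] = ½[√609.54 − 1] = 11.84.
y₂ = 11.84 × 0.3261 = 3.862 m.
Tailwater y_tw = 3.893 m: y_tw ≈ y₂, so the jump forms here.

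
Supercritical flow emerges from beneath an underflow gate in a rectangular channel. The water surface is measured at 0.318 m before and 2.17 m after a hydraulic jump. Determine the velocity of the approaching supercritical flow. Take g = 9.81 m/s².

V₁ = 9.13 m/s

For a rectangular channel the momentum equation gives q² = ½·g·y₁·y₂·(y₁ + y₂) = ½×9.81×0.318×2.17×2.49 = 8.42.
q = √8.42 = 2.90 m²/s.
V₁ = q/y₁ = 2.90/0.318 = 9.13 m/s.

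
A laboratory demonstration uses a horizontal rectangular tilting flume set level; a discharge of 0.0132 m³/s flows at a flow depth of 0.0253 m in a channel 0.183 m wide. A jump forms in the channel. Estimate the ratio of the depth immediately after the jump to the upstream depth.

q = Q/b = 0.0132/0.183 = 0.0721 m²/s; V₁ = q/y₁ = 2.85 m/s. Fr₁ = V₁/√(g·y₁) = 5.72.
Bélanger equation: y₂/y₁ = ½[√(1 + 8Fr₁²) − 1] = ½[√263.0 − 1] = 7.61.

y₂/y₁ = 7.61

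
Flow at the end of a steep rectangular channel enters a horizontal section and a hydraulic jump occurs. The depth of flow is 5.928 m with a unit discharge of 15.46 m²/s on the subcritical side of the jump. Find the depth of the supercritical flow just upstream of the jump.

V₂ = q/y₂ = 15.46/5.928 = 2.608 m/s; Fr₂ = V₂/√(g·y₂) = 0.3420.
From the momentum equation (using Fr₂), y₁/y₂ = ½[√(1 + 8Fr₂²) − 1] = ½[√1.9357 − 1] = 0.1956.
y₁ = 0.1956 × 5.928 = 1.160 m.

y₁ = 1.160 m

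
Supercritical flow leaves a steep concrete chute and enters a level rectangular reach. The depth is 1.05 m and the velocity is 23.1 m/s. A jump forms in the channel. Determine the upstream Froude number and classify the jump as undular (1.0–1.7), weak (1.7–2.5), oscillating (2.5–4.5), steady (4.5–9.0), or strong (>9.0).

Fr₁ = 7.20; steady jump

Fr₁ = V₁/√(g·y₁) = 23.1/√(9.81×1.05) = 7.20.
Fr₁ = 7.20 lies in the steady range.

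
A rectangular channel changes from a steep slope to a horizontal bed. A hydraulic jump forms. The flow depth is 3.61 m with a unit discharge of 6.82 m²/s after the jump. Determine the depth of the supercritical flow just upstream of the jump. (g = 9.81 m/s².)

V₂ = q/y₂ = 6.82/3.61 = 1.89 m/s; Fr₂ = V₂/√(g·y₂) = 0.317.
Since the conjugate-depth ratio holds either way, y₁/y₂ = ½[√(1 + 8Fr₂²) − 1] = ½[√1.806 − 1] = 0.172.
y₁ = 0.172 × 3.61 = 0.621 m.

y₁ = 0.621 m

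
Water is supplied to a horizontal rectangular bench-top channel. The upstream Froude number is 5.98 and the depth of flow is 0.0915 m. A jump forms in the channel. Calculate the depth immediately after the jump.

y₂ = 0.729 m

Fr₁ = 5.98 (given).
By Bélanger, y₂/y₁ = ½[√(1 + 8Fr₁²) − 1] = ½[√287.1 − 1] = 7.97.
y₂ = 7.97 × 0.0915 = 0.729 m.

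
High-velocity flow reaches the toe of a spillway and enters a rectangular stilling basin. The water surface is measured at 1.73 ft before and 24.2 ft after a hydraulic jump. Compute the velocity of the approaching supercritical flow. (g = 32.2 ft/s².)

V₁ = 76.4 ft/s

For a rectangular channel the momentum equation gives q² = ½·g·y₁·y₂·(y₁ + y₂) = ½×32.2×1.73×24.2×25.9 = 17478.
q = √17478 = 132 ft²/s.
V₁ = q/y₁ = 132/1.73 = 76.4 ft/s.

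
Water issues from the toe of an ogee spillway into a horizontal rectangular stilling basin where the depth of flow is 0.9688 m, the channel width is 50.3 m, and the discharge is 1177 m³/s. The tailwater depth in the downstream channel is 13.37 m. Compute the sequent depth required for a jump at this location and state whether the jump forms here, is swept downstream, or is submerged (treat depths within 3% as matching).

q = Q/b = 1177/50.3 = 23.40 m²/s; V₁ = q/y₁ = 24.15 m/s. Fr₁ = V₁/√(g·y₁) = 7.835.
Sequent-depth ratio: y₂/y₁ = ½[√(1 + 8Fr₁²) − 1] = ½[√492.06 − 1] = 10.59.
y₂ = 10.59 × 0.9688 = 10.26 m.
Tailwater y_tw = 13.37 m: y_tw > y₂, so the jump is submerged.

y₂ = 10.26 m; the jump is submerged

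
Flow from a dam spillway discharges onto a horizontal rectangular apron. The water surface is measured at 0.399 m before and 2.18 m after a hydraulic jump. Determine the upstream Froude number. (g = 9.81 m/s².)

For a rectangular channel the momentum equation gives q² = ½·g·y₁·y₂·(y₁ + y₂) = ½×9.81×0.399×2.18×2.58 = 11.0.
q = √11.0 = 3.32 m²/s.
V₁ = q/y₁ = 8.31 m/s; Fr₁ = V₁/√(g·y₁) = 4.20.

Fr₁ = 4.20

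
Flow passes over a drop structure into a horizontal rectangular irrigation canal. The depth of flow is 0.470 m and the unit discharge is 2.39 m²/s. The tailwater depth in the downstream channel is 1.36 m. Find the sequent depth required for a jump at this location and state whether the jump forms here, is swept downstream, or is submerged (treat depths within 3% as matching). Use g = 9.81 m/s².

y₂ = 1.36 m; the jump forms here

V₁ = q/y₁ = 2.39/0.470 = 5.09 m/s. Fr₁ = V₁/√(g·y₁) = 5.09/√(9.81×0.470) = 2.37.
From the momentum equation for a rectangular channel, y₂/y₁ = ½[√(1 + 8Fr₁²) − 1] = ½[√45.87 − 1] = 2.89.
y₂ = 2.89 × 0.470 = 1.36 m.
Tailwater y_tw = 1.36 m: y_tw ≈ y₂, so the jump forms here.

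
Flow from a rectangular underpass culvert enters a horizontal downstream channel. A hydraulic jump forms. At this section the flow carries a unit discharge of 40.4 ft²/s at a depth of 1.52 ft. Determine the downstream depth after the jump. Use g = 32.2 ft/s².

y₂ = 7.44 ft

V₁ = q/y₁ = 40.4/1.52 = 26.6 ft/s. Fr₁ = V₁/√(g·y₁) = 26.6/√(32.2×1.52) = 3.80.
By Bélanger, y₂/y₁ = ½[√(1 + 8Fr₁²) − 1] = ½[√116.5 − 1] = 4.90.
y₂ = 4.90 × 1.52 = 7.44 ft.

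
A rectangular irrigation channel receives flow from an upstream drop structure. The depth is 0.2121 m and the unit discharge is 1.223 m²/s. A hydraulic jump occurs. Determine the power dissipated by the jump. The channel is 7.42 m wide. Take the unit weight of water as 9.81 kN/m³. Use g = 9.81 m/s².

V₁ = q/y₁ = 1.223/0.2121 = 5.766 m/s. Fr₁ = V₁/√(g·y₁) = 5.766/√(9.81×0.2121) = 3.997.
Bélanger equation: y₂/y₁ = ½[√(1 + 8Fr₁²) − 1] = ½[√128.84 − 1] = 5.175.
y₂ = 5.175 × 0.2121 = 1.098 m.
Head loss: ΔE = (y₂ − y₁)³/(4y₁y₂) = (1.098 − 0.2121)³/(4×0.2121×1.098) = 0.6945/0.9313 = 0.7458 m.
Q = q·b = 1.223 × 7.42 = 9.075 m³/s. P = γ·Q·ΔE = 9.81 × 9.075 × 0.7458 = 66.39 kW.

P = 66.39 kW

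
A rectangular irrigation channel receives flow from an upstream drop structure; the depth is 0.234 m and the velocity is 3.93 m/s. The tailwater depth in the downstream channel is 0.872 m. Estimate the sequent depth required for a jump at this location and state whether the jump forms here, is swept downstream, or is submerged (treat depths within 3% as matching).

y₂ = 0.749 m; the jump is submerged

Fr₁ = V₁/√(g·y₁) = 3.93/√(9.81×0.234) = 2.59.
By Bélanger, y₂/y₁ = ½[√(1 + 8Fr₁²) − 1] = ½[√54.83 − 1] = 3.20.
y₂ = 3.20 × 0.234 = 0.749 m.
Tailwater y_tw = 0.872 m: y_tw > y₂, so the jump is submerged.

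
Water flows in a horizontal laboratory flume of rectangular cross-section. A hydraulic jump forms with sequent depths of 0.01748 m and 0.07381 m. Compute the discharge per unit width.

For a rectangular channel the momentum equation gives q² = ½·g·y₁·y₂·(y₁ + y₂) = ½×9.81×0.01748×0.07381×0.09129 = 0.0005777.
q = √0.0005777 = 0.02404 m²/s.

q = 0.02404 m²/s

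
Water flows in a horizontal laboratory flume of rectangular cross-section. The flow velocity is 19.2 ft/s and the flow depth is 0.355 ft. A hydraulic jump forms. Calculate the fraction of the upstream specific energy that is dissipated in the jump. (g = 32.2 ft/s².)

ΔE/E₁ = 0.543 (54.3%)

Fr₁ = V₁/√(g·y₁) = 19.2/√(32.2×0.355) = 5.68.
Conjugate-depth relation: y₂/y₁ = ½[√(1 + 8Fr₁²) − 1] = ½[√259.0 − 1] = 7.55.
y₂ = 7.55 × 0.355 = 2.68 ft.
E₁ = y₁ + V₁²/2g = 6.08 ft. ΔE = (y₂ − y₁)³/(4y₁y₂) = 3.30 ft. ΔE/E₁ = 3.30/6.08 = 0.543.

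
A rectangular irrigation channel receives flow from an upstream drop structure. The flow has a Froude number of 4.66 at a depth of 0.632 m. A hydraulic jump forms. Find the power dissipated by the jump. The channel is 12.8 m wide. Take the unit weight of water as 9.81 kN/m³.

Fr₁ = 4.66 (given).
By Bélanger, y₂/y₁ = ½[√(1 + 8Fr₁²) − 1] = ½[√174.7 − 1] = 6.11.
y₂ = 6.11 × 0.632 = 3.86 m.
Head loss: ΔE = (y₂ − y₁)³/(4y₁y₂) = (3.86 − 0.632)³/(4×0.632×3.86) = 33.7/9.76 = 3.45 m.
V₁ = Fr₁·√(g·y₁) = 4.66×√(9.81×0.632) = 11.6 m/s; q = V₁·y₁ = 7.33 m²/s. Q = q·b = 7.33 × 12.8 = 93.9 m³/s. P = γ·Q·ΔE = 9.81 × 93.9 × 3.45 = 3176 kW.

P = 3176 kW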